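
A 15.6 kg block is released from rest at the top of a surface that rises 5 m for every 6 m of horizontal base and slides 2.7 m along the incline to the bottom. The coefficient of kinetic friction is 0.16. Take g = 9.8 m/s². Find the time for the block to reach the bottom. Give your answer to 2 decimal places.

1.03 s

The weight component along the incline is mg sin 39.81° = 97.871 N and the normal force is N = mg cos 39.81° = 117.446 N.
Friction up the slope is f = μN = 0.16 × 117.446 = 18.791 N, so the net downslope force is 97.871 − 18.791 = 79.080 N and a = 79.080 / 15.6 = 5.0692 m/s².
Starting from rest, L = ½at², so t = √(2L/a) = √(2 × 2.7 / 5.0692) = 1.0321 s.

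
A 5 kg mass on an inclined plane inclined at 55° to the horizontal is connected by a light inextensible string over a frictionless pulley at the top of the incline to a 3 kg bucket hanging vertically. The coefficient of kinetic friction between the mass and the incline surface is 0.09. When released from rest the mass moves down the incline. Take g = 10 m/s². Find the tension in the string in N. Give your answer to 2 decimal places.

For the mass on the incline: the weight component along the slope is m₁g sin 55° = 5 × 10 × 0.8192 = 40.960 N and the normal force is N = m₁g cos 55° = 28.679 N.
Kinetic friction opposes the mass's motion down the incline: f = μN = 0.09 × 28.679 = 2.581 N acting up the slope.
Newton's second law for the mass (down-slope positive): 40.960 − 2.581 − T = 5 a. For the hanging bucket (upward positive): T − 3 × 10 = 3 a.
Adding the two equations eliminates T: 8.379 = 8 a, so a = 1.0474 m/s².
Then from the hanging bucket's equation, T = 3 × (10 + 1.0474) = 33.142 N.

33.14 N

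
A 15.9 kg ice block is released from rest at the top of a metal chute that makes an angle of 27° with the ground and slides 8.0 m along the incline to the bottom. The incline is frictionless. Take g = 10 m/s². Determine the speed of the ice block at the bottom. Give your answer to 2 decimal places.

The weight component along the incline is mg sin 27° = 72.184 N and the normal force is N = mg cos 27° = 141.670 N.
With no friction, a = g sin 27° = 4.5399 m/s².
Starting from rest over a distance of 8.0 m, v² = 2aL = 2 × 4.5399 × 8.0 = 72.6384, so v = 8.5228 m/s.

8.52 m/s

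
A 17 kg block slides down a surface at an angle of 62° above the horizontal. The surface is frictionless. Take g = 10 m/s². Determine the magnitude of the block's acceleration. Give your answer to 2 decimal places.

Resolving the weight along the incline: the component pulling the block down the slope is mg sin 62° = 17 × 10 × 0.8829 = 150.093 N, and the normal force is N = mg cos 62° = 17 × 10 × 0.4695 = 79.815 N.
With no friction the net force along the incline is 150.093 N, so a = g sin 62° = 150.093 / 17 = 8.8290 m/s².

8.83 m/s²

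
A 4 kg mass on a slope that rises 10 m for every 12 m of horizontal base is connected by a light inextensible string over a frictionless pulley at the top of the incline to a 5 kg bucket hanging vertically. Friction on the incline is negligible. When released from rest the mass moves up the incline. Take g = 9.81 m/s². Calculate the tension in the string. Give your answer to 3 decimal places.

For the mass on the incline: the weight component along the slope is m₁g sin 39.81° = 4 × 9.81 × 0.6402 = 25.121 N and the normal force is N = m₁g cos 39.81° = 30.145 N.
Newton's second law for the mass (up-slope positive): T − 25.121 = 4 a. For the hanging bucket (downward positive): 5 × 9.81 − T = 5 a.
Adding the two equations eliminates T: 23.929 = 9 a, so a = 2.6588 m/s².
Then from the hanging bucket's equation, T = 5 × (9.81 − 2.6588) = 35.756 N.

35.756 N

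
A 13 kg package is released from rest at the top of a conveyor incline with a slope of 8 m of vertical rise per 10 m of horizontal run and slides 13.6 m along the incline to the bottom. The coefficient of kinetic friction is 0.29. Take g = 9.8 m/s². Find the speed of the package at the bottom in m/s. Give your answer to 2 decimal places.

10.30 m/s

The weight component along the incline is mg sin 38.66° = 79.586 N and the normal force is N = mg cos 38.66° = 99.483 N.
Friction up the slope is f = μN = 0.29 × 99.483 = 28.850 N, so the net downslope force is 79.586 − 28.850 = 50.736 N and a = 50.736 / 13 = 3.9028 m/s².
Starting from rest over a distance of 13.6 m, v² = 2aL = 2 × 3.9028 × 13.6 = 106.1562, so v = 10.3032 m/s.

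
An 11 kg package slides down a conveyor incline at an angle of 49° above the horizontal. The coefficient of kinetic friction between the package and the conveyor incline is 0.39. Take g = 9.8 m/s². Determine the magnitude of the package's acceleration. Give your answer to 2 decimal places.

4.89 m/s²

Resolving the weight along the incline: the component pulling the package down the slope is mg sin 49° = 11 × 9.8 × 0.7547 = 81.357 N, and the normal force is N = mg cos 49° = 11 × 9.8 × 0.6561 = 70.728 N.
Kinetic friction acts up the slope with magnitude f = μN = 0.39 × 70.728 = 27.584 N.
Net force along the incline is 81.357 − 27.584 = 53.773 N, so a = 53.773 / 11 = 4.8885 m/s².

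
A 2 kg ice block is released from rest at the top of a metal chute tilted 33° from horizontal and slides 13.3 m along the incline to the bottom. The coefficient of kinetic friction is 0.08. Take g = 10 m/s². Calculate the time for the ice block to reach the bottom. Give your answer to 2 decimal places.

2.36 s

The weight component along the incline is mg sin 33° = 10.893 N and the normal force is N = mg cos 33° = 16.773 N.
Friction up the slope is f = μN = 0.08 × 16.773 = 1.342 N, so the net downslope force is 10.893 − 1.342 = 9.551 N and a = 9.551 / 2 = 4.7755 m/s².
Starting from rest, L = ½at², so t = √(2L/a) = √(2 × 13.3 / 4.7755) = 2.3601 s.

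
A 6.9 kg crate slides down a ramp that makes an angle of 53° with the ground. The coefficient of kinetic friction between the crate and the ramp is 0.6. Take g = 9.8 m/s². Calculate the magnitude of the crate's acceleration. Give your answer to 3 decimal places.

4.288 m/s²

Resolving the weight along the incline: the component pulling the crate down the slope is mg sin 53° = 6.9 × 9.8 × 0.7986 = 54.001 N, and the normal force is N = mg cos 53° = 6.9 × 9.8 × 0.6018 = 40.694 N.
Kinetic friction acts up the slope with magnitude f = μN = 0.6 × 40.694 = 24.416 N.
Net force along the incline is 54.001 − 24.416 = 29.585 N, so a = 29.585 / 6.9 = 4.2877 m/s².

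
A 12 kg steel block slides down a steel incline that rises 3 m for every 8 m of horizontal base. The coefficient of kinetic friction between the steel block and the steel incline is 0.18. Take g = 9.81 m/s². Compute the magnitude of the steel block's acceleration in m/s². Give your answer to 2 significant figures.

Resolving the weight along the incline: the component pulling the steel block down the slope is mg sin 20.56° = 12 × 9.81 × 0.3511 = 41.331 N, and the normal force is N = mg cos 20.56° = 12 × 9.81 × 0.9363 = 110.221 N.
Kinetic friction acts up the slope with magnitude f = μN = 0.18 × 110.221 = 19.840 N.
Net force along the incline is 41.331 − 19.840 = 21.491 N, so a = 21.491 / 12 = 1.7909 m/s².

1.8 m/s²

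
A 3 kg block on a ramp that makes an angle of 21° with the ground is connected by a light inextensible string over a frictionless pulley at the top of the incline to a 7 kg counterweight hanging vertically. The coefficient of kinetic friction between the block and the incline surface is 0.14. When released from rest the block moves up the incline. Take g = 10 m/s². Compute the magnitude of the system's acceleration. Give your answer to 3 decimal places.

5.533 m/s²

For the block on the incline: the weight component along the slope is m₁g sin 21° = 3 × 10 × 0.3584 = 10.752 N and the normal force is N = m₁g cos 21° = 28.007 N.
Kinetic friction opposes the block's motion up the incline: f = μN = 0.14 × 28.007 = 3.921 N acting down the slope.
Newton's second law for the block (up-slope positive): T − 10.752 − 3.921 = 3 a. For the hanging counterweight (downward positive): 7 × 10 − T = 7 a.
Adding the two equations eliminates T: 55.327 = 10 a, so a = 5.5327 m/s².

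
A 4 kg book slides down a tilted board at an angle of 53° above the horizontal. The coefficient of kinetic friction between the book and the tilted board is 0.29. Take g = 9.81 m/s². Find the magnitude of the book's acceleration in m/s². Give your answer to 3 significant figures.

6.12 m/s²

Resolving the weight along the incline: the component pulling the book down the slope is mg sin 53° = 4 × 9.81 × 0.7986 = 31.337 N, and the normal force is N = mg cos 53° = 4 × 9.81 × 0.6018 = 23.615 N.
Kinetic friction acts up the slope with magnitude f = μN = 0.29 × 23.615 = 6.848 N.
Net force along the incline is 31.337 − 6.848 = 24.489 N, so a = 24.489 / 4 = 6.1223 m/s².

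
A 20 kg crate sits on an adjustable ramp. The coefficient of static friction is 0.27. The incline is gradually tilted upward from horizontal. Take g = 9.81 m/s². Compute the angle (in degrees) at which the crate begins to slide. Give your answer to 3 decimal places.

15.110°

At the threshold of sliding, static friction is at its maximum μ_s N and exactly balances the weight component along the incline: mg sin θ = μ_s mg cos θ.
Hence tan θ = μ_s = 0.27, so θ = arctan(0.27) = 15.1096°.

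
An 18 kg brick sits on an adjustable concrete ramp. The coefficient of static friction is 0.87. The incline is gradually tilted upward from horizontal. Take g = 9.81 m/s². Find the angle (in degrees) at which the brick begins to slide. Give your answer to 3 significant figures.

41.0°

At the threshold of sliding, static friction is at its maximum μ_s N and exactly balances the weight component along the incline: mg sin θ = μ_s mg cos θ.
Hence tan θ = μ_s = 0.87, so θ = arctan(0.87) = 41.0233°.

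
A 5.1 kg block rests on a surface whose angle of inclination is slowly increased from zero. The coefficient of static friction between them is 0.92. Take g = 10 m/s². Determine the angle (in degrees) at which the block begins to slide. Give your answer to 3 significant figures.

42.6°

At the threshold of sliding, static friction is at its maximum μ_s N and exactly balances the weight component along the incline: mg sin θ = μ_s mg cos θ.
Hence tan θ = μ_s = 0.92, so θ = arctan(0.92) = 42.6141°.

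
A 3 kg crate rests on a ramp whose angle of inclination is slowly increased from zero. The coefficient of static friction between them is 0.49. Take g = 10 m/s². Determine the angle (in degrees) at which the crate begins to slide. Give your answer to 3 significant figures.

At the threshold of sliding, static friction is at its maximum μ_s N and exactly balances the weight component along the incline: mg sin θ = μ_s mg cos θ.
Hence tan θ = μ_s = 0.49, so θ = arctan(0.49) = 26.1049°.

26.1°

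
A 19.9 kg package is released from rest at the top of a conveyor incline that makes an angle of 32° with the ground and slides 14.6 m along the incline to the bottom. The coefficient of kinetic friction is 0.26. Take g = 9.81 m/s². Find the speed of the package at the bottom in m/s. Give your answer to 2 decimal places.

The weight component along the incline is mg sin 32° = 103.450 N and the normal force is N = mg cos 32° = 165.555 N.
Friction up the slope is f = μN = 0.26 × 165.555 = 43.044 N, so the net downslope force is 103.450 − 43.044 = 60.406 N and a = 60.406 / 19.9 = 3.0355 m/s².
Starting from rest over a distance of 14.6 m, v² = 2aL = 2 × 3.0355 × 14.6 = 88.6366, so v = 9.4147 m/s.

9.41 m/s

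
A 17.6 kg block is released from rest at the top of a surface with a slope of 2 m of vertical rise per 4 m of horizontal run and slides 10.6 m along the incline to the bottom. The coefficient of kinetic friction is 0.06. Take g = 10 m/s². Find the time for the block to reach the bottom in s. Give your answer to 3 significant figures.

The weight component along the incline is mg sin 26.57° = 78.710 N and the normal force is N = mg cos 26.57° = 157.419 N.
Friction up the slope is f = μN = 0.06 × 157.419 = 9.445 N, so the net downslope force is 78.710 − 9.445 = 69.265 N and a = 69.265 / 17.6 = 3.9355 m/s².
Starting from rest, L = ½at², so t = √(2L/a) = √(2 × 10.6 / 3.9355) = 2.3210 s.

2.32 s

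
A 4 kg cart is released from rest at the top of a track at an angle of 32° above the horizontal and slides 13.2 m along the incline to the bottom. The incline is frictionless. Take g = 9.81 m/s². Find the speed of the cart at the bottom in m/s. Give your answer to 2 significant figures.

12 m/s

The weight component along the incline is mg sin 32° = 20.794 N and the normal force is N = mg cos 32° = 33.277 N.
With no friction, a = g sin 32° = 5.1985 m/s².
Starting from rest over a distance of 13.2 m, v² = 2aL = 2 × 5.1985 × 13.2 = 137.2404, so v = 11.7150 m/s.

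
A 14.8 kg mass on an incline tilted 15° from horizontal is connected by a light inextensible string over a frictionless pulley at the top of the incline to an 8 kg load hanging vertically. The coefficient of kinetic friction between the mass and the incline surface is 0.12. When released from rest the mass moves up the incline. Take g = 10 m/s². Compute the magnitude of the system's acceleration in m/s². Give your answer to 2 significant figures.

1.1 m/s²

For the mass on the incline: the weight component along the slope is m₁g sin 15° = 14.8 × 10 × 0.2588 = 38.302 N and the normal force is N = m₁g cos 15° = 142.957 N.
Kinetic friction opposes the mass's motion up the incline: f = μN = 0.12 × 142.957 = 17.155 N acting down the slope.
Newton's second law for the mass (up-slope positive): T − 38.302 − 17.155 = 14.8 a. For the hanging load (downward positive): 8 × 10 − T = 8 a.
Adding the two equations eliminates T: 24.543 = 22.8 a, so a = 1.0764 m/s².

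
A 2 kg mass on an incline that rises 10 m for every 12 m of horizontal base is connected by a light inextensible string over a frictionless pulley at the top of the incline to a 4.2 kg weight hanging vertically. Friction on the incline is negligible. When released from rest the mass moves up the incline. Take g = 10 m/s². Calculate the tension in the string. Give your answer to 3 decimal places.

For the mass on the incline: the weight component along the slope is m₁g sin 39.81° = 2 × 10 × 0.6402 = 12.804 N and the normal force is N = m₁g cos 39.81° = 15.364 N.
Newton's second law for the mass (up-slope positive): T − 12.804 = 2 a. For the hanging weight (downward positive): 4.2 × 10 − T = 4.2 a.
Adding the two equations eliminates T: 29.196 = 6.2 a, so a = 4.7090 m/s².
Then from the hanging weight's equation, T = 4.2 × (10 − 4.7090) = 22.222 N.

22.222 N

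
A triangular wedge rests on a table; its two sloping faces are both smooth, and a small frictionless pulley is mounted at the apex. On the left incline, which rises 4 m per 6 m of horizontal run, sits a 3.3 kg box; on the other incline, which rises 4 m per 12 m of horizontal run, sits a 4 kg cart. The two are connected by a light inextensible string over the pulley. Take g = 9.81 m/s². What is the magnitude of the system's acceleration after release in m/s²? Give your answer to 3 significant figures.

0.760 m/s²

Resolve each weight along its own incline: the 3.3 kg mass has component 3.3 × 9.81 × sin 33.69° = 17.957 N down its slope, and the 4 kg mass has 4 × 9.81 × sin 18.43° = 12.409 N down its slope.
The 3.3 kg side's 17.957 N exceeds the other side's 12.409 N, so that mass slides down and the 4 kg mass slides up. Taking that direction as positive, Newton's second law for the whole system gives 17.957 − 12.409 = (3.3 + 4) a, so a = 5.548 / 7.3 = 0.7600 m/s².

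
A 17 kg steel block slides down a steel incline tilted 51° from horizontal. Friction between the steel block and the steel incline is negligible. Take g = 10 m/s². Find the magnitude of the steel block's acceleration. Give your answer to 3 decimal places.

Resolving the weight along the incline: the component pulling the steel block down the slope is mg sin 51° = 17 × 10 × 0.7771 = 132.107 N, and the normal force is N = mg cos 51° = 17 × 10 × 0.6293 = 106.981 N.
With no friction the net force along the incline is 132.107 N, so a = g sin 51° = 132.107 / 17 = 7.7710 m/s².

7.771 m/s²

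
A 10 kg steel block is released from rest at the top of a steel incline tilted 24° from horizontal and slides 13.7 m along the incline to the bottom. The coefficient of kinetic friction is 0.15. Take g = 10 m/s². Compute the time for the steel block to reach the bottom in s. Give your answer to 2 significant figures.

The weight component along the incline is mg sin 24° = 40.674 N and the normal force is N = mg cos 24° = 91.355 N.
Friction up the slope is f = μN = 0.15 × 91.355 = 13.703 N, so the net downslope force is 40.674 − 13.703 = 26.971 N and a = 26.971 / 10 = 2.6971 m/s².
Starting from rest, L = ½at², so t = √(2L/a) = √(2 × 13.7 / 2.6971) = 3.1873 s.

3.2 s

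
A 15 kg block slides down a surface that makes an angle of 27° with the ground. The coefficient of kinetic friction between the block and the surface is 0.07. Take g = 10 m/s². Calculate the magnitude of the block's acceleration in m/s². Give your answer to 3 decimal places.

3.916 m/s²

Resolving the weight along the incline: the component pulling the block down the slope is mg sin 27° = 15 × 10 × 0.4540 = 68.100 N, and the normal force is N = mg cos 27° = 15 × 10 × 0.8910 = 133.650 N.
Kinetic friction acts up the slope with magnitude f = μN = 0.07 × 133.650 = 9.356 N.
Net force along the incline is 68.100 − 9.356 = 58.744 N, so a = 58.744 / 15 = 3.9163 m/s².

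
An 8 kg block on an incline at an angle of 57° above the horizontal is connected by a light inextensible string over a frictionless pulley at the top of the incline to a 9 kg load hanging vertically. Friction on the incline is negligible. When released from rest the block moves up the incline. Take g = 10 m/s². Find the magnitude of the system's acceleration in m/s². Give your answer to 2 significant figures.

For the block on the incline: the weight component along the slope is m₁g sin 57° = 8 × 10 × 0.8387 = 67.096 N and the normal force is N = m₁g cos 57° = 43.571 N.
Newton's second law for the block (up-slope positive): T − 67.096 = 8 a. For the hanging load (downward positive): 9 × 10 − T = 9 a.
Adding the two equations eliminates T: 22.904 = 17 a, so a = 1.3473 m/s².

1.3 m/s²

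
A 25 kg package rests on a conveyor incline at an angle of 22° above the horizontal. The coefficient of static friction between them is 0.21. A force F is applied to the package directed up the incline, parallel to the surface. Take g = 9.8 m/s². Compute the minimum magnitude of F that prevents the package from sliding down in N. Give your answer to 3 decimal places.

44.075 N

The normal force is N = mg cos 22° = 227.160 N. With F at its minimum the package is on the verge of sliding down, so static friction is at its maximum μ_s N = 0.21 × 227.160 = 47.704 N and acts up the slope.
Equilibrium along the incline: F + μ_s N = mg sin 22°, so F = 91.779 − 47.704 = 44.075 N.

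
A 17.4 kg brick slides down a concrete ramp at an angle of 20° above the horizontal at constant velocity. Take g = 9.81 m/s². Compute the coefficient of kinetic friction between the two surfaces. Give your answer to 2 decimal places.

At constant velocity the net force along the incline is zero: mg sin 20° = μ mg cos 20°.
So μ = tan 20° = 0.3420 / 0.9397 = 0.3639.

0.36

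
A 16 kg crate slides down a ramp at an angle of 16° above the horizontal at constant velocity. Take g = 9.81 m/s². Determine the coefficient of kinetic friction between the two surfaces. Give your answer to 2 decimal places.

At constant velocity the net force along the incline is zero: mg sin 16° = μ mg cos 16°.
So μ = tan 16° = 0.2756 / 0.9613 = 0.2867.

0.29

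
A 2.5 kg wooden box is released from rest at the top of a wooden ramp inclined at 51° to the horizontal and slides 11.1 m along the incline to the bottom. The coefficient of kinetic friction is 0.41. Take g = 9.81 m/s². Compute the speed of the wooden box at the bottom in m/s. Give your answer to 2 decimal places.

The weight component along the incline is mg sin 51° = 19.060 N and the normal force is N = mg cos 51° = 15.434 N.
Friction up the slope is f = μN = 0.41 × 15.434 = 6.328 N, so the net downslope force is 19.060 − 6.328 = 12.732 N and a = 12.732 / 2.5 = 5.0928 m/s².
Starting from rest over a distance of 11.1 m, v² = 2aL = 2 × 5.0928 × 11.1 = 113.0602, so v = 10.6330 m/s.

10.63 m/s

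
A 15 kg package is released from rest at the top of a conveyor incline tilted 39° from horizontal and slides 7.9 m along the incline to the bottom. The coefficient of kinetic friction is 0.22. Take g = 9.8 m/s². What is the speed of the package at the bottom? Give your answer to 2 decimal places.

The weight component along the incline is mg sin 39° = 92.510 N and the normal force is N = mg cos 39° = 114.240 N.
Friction up the slope is f = μN = 0.22 × 114.240 = 25.133 N, so the net downslope force is 92.510 − 25.133 = 67.377 N and a = 67.377 / 15 = 4.4918 m/s².
Starting from rest over a distance of 7.9 m, v² = 2aL = 2 × 4.4918 × 7.9 = 70.9704, so v = 8.4244 m/s.

8.42 m/s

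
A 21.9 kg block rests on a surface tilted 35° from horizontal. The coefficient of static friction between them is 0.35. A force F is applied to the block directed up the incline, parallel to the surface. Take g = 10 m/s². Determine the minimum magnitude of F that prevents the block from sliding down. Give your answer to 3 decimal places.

The normal force is N = mg cos 35° = 179.394 N. With F at its minimum the block is on the verge of sliding down, so static friction is at its maximum μ_s N = 0.35 × 179.394 = 62.788 N and acts up the slope.
Equilibrium along the incline: F + μ_s N = mg sin 35°, so F = 125.613 − 62.788 = 62.825 N.

62.825 N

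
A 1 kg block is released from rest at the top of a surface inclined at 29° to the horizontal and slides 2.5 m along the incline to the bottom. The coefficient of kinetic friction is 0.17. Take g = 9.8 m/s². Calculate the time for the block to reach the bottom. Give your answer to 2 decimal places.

1.23 s

The weight component along the incline is mg sin 29° = 4.751 N and the normal force is N = mg cos 29° = 8.571 N.
Friction up the slope is f = μN = 0.17 × 8.571 = 1.457 N, so the net downslope force is 4.751 − 1.457 = 3.294 N and a = 3.294 / 1 = 3.2940 m/s².
Starting from rest, L = ½at², so t = √(2L/a) = √(2 × 2.5 / 3.2940) = 1.2320 s.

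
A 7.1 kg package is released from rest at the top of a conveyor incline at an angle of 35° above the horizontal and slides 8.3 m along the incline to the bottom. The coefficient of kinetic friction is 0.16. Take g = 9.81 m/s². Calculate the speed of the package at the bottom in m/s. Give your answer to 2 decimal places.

The weight component along the incline is mg sin 35° = 39.950 N and the normal force is N = mg cos 35° = 57.055 N.
Friction up the slope is f = μN = 0.16 × 57.055 = 9.129 N, so the net downslope force is 39.950 − 9.129 = 30.821 N and a = 30.821 / 7.1 = 4.3410 m/s².
Starting from rest over a distance of 8.3 m, v² = 2aL = 2 × 4.3410 × 8.3 = 72.0606, so v = 8.4889 m/s.

8.49 m/s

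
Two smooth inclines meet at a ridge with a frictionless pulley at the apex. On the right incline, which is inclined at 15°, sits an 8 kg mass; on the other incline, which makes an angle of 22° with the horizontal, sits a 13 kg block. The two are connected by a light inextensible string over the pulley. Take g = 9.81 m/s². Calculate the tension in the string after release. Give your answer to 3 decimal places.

30.774 N

Resolve each weight along its own incline: the 8 kg mass has component 8 × 9.81 × sin 15° = 20.312 N down its slope, and the 13 kg mass has 13 × 9.81 × sin 22° = 47.774 N down its slope.
The 13 kg side's 47.774 N exceeds the other side's 20.312 N, so that mass slides down and the 8 kg mass slides up. Taking that direction as positive, Newton's second law for the whole system gives 47.774 − 20.312 = (8 + 13) a, so a = 27.462 / 21 = 1.3077 m/s².
For the 8 kg mass (up-slope positive): T − 20.312 = 8 × 1.3077, so T = 30.774 N.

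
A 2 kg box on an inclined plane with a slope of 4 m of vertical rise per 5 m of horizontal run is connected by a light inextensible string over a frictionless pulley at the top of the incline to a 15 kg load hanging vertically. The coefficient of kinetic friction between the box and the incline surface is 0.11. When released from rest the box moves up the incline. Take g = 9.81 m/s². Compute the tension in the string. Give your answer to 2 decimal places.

29.61 N

For the box on the incline: the weight component along the slope is m₁g sin 38.66° = 2 × 9.81 × 0.6247 = 12.257 N and the normal force is N = m₁g cos 38.66° = 15.321 N.
Kinetic friction opposes the box's motion up the incline: f = μN = 0.11 × 15.321 = 1.685 N acting down the slope.
Newton's second law for the box (up-slope positive): T − 12.257 − 1.685 = 2 a. For the hanging load (downward positive): 15 × 9.81 − T = 15 a.
Adding the two equations eliminates T: 133.208 = 17 a, so a = 7.8358 m/s².
Then from the hanging load's equation, T = 15 × (9.81 − 7.8358) = 29.613 N.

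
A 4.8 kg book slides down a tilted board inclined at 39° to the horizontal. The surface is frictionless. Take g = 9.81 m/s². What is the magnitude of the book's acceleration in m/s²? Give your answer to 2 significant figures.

6.2 m/s²

Resolving the weight along the incline: the component pulling the book down the slope is mg sin 39° = 4.8 × 9.81 × 0.6293 = 29.632 N, and the normal force is N = mg cos 39° = 4.8 × 9.81 × 0.7771 = 36.592 N.
With no friction the net force along the incline is 29.632 N, so a = g sin 39° = 29.632 / 4.8 = 6.1733 m/s².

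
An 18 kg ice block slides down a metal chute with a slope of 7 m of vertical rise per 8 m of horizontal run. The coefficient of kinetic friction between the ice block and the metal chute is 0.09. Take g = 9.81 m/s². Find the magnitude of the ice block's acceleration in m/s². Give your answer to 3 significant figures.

Resolving the weight along the incline: the component pulling the ice block down the slope is mg sin 41.19° = 18 × 9.81 × 0.6585 = 116.278 N, and the normal force is N = mg cos 41.19° = 18 × 9.81 × 0.7526 = 132.894 N.
Kinetic friction acts up the slope with magnitude f = μN = 0.09 × 132.894 = 11.960 N.
Net force along the incline is 116.278 − 11.960 = 104.318 N, so a = 104.318 / 18 = 5.7954 m/s².

5.80 m/s²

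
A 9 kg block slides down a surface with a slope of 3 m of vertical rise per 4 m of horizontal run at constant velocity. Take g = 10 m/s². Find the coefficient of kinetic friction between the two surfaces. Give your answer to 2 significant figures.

At constant velocity the net force along the incline is zero: mg sin 36.87° = μ mg cos 36.87°.
So μ = tan 36.87° = 0.6000 / 0.8000 = 0.7500.

0.75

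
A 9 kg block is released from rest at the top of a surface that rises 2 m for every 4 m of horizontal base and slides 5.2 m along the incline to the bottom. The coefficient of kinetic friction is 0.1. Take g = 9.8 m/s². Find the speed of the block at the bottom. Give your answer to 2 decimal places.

The weight component along the incline is mg sin 26.57° = 39.444 N and the normal force is N = mg cos 26.57° = 78.888 N.
Friction up the slope is f = μN = 0.1 × 78.888 = 7.889 N, so the net downslope force is 39.444 − 7.889 = 31.555 N and a = 31.555 / 9 = 3.5061 m/s².
Starting from rest over a distance of 5.2 m, v² = 2aL = 2 × 3.5061 × 5.2 = 36.4634, so v = 6.0385 m/s.

6.04 m/s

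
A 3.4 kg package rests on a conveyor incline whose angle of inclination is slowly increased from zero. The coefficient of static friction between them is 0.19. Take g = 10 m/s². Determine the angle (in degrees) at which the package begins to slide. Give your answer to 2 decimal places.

At the threshold of sliding, static friction is at its maximum μ_s N and exactly balances the weight component along the incline: mg sin θ = μ_s mg cos θ.
Hence tan θ = μ_s = 0.19, so θ = arctan(0.19) = 10.7580°.

10.76°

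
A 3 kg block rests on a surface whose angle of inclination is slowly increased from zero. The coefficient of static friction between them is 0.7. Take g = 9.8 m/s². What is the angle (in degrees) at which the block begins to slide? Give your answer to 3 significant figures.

35.0°

At the threshold of sliding, static friction is at its maximum μ_s N and exactly balances the weight component along the incline: mg sin θ = μ_s mg cos θ.
Hence tan θ = μ_s = 0.7, so θ = arctan(0.7) = 34.9920°.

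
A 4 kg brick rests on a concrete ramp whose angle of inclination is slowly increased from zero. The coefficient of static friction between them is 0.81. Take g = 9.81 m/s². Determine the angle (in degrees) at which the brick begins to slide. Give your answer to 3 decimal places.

39.007°

At the threshold of sliding, static friction is at its maximum μ_s N and exactly balances the weight component along the incline: mg sin θ = μ_s mg cos θ.
Hence tan θ = μ_s = 0.81, so θ = arctan(0.81) = 39.0075°.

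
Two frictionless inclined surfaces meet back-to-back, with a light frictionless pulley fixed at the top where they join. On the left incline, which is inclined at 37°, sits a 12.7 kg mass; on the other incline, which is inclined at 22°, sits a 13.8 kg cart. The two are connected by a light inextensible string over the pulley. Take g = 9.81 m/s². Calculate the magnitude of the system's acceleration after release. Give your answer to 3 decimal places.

0.916 m/s²

Resolve each weight along its own incline: the 12.7 kg mass has component 12.7 × 9.81 × sin 37° = 74.978 N down its slope, and the 13.8 kg mass has 13.8 × 9.81 × sin 22° = 50.713 N down its slope.
The 12.7 kg side's 74.978 N exceeds the other side's 50.713 N, so that mass slides down and the 13.8 kg mass slides up. Taking that direction as positive, Newton's second law for the whole system gives 74.978 − 50.713 = (12.7 + 13.8) a, so a = 24.265 / 26.5 = 0.9157 m/s².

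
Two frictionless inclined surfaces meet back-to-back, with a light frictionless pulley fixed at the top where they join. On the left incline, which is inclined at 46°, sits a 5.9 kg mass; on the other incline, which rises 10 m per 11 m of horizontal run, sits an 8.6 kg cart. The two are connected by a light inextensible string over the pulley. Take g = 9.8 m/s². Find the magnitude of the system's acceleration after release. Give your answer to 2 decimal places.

Resolve each weight along its own incline: the 5.9 kg mass has component 5.9 × 9.8 × sin 46° = 41.592 N down its slope, and the 8.6 kg mass has 8.6 × 9.8 × sin 42.27° = 56.693 N down its slope.
The 8.6 kg side's 56.693 N exceeds the other side's 41.592 N, so that mass slides down and the 5.9 kg mass slides up. Taking that direction as positive, Newton's second law for the whole system gives 56.693 − 41.592 = (5.9 + 8.6) a, so a = 15.101 / 14.5 = 1.0414 m/s².

1.04 m/s²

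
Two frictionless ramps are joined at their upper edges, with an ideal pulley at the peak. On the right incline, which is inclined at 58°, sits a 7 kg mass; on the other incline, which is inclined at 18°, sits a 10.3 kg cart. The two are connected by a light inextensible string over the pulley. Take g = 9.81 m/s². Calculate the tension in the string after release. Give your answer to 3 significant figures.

47.3 N

Resolve each weight along its own incline: the 7 kg mass has component 7 × 9.81 × sin 58° = 58.235 N down its slope, and the 10.3 kg mass has 10.3 × 9.81 × sin 18° = 31.224 N down its slope.
The 7 kg side's 58.235 N exceeds the other side's 31.224 N, so that mass slides down and the 10.3 kg mass slides up. Taking that direction as positive, Newton's second law for the whole system gives 58.235 − 31.224 = (7 + 10.3) a, so a = 27.011 / 17.3 = 1.5613 m/s².
For the 10.3 kg mass (up-slope positive): T − 31.224 = 10.3 × 1.5613, so T = 47.305 N.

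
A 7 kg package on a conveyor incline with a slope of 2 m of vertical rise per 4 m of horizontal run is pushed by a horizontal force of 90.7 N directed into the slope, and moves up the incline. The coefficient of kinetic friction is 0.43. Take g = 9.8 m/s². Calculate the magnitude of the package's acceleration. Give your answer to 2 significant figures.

The horizontal push has components F cos 26.57° = 90.7 × 0.8944 = 81.122 N up the incline and F sin 26.57° = 90.7 × 0.4472 = 40.561 N pressing into the surface.
The normal force is therefore N = mg cos 26.57° + F sin 26.57° = 61.356 + 40.561 = 101.917 N, and kinetic friction down the slope is μN = 0.43 × 101.917 = 43.824 N.
Along the incline: F cos 26.57° − mg sin 26.57° − μN = ma, so 81.122 − 30.678 − 43.824 = 7 a, giving a = 0.9457 m/s².

0.95 m/s²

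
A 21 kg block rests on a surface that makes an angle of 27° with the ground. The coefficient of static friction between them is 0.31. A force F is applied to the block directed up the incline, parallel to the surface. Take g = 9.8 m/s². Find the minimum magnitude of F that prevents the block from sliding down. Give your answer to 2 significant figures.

37 N

The normal force is N = mg cos 27° = 183.369 N. With F at its minimum the block is on the verge of sliding down, so static friction is at its maximum μ_s N = 0.31 × 183.369 = 56.844 N and acts up the slope.
Equilibrium along the incline: F + μ_s N = mg sin 27°, so F = 93.431 − 56.844 = 36.587 N.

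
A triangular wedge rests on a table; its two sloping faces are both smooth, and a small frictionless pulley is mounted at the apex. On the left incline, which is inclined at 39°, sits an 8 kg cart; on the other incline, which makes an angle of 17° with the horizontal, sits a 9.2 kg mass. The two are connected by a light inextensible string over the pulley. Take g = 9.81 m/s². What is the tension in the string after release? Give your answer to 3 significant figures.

38.7 N

Resolve each weight along its own incline: the 8 kg mass has component 8 × 9.81 × sin 39° = 49.389 N down its slope, and the 9.2 kg mass has 9.2 × 9.81 × sin 17° = 26.387 N down its slope.
The 8 kg side's 49.389 N exceeds the other side's 26.387 N, so that mass slides down and the 9.2 kg mass slides up. Taking that direction as positive, Newton's second law for the whole system gives 49.389 − 26.387 = (8 + 9.2) a, so a = 23.002 / 17.2 = 1.3373 m/s².
For the 9.2 kg mass (up-slope positive): T − 26.387 = 9.2 × 1.3373, so T = 38.690 N.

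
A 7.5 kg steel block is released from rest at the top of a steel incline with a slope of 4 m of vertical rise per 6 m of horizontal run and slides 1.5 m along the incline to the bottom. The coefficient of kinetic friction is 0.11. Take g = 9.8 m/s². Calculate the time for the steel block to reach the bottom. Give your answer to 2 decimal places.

0.81 s

The weight component along the incline is mg sin 33.69° = 40.770 N and the normal force is N = mg cos 33.69° = 61.156 N.
Friction up the slope is f = μN = 0.11 × 61.156 = 6.727 N, so the net downslope force is 40.770 − 6.727 = 34.043 N and a = 34.043 / 7.5 = 4.5391 m/s².
Starting from rest, L = ½at², so t = √(2L/a) = √(2 × 1.5 / 4.5391) = 0.8130 s.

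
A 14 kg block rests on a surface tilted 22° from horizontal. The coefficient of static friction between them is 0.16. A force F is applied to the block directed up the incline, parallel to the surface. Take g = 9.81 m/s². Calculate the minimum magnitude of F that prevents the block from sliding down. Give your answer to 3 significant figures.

The normal force is N = mg cos 22° = 127.339 N. With F at its minimum the block is on the verge of sliding down, so static friction is at its maximum μ_s N = 0.16 × 127.339 = 20.374 N and acts up the slope.
Equilibrium along the incline: F + μ_s N = mg sin 22°, so F = 51.448 − 20.374 = 31.074 N.

31.1 N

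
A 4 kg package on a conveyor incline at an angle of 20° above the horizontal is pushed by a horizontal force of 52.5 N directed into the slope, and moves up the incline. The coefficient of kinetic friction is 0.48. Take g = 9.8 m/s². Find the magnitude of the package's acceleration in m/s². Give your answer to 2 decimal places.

2.41 m/s²

The horizontal push has components F cos 20° = 52.5 × 0.9397 = 49.334 N up the incline and F sin 20° = 52.5 × 0.3420 = 17.955 N pressing into the surface.
The normal force is therefore N = mg cos 20° + F sin 20° = 36.836 + 17.955 = 54.791 N, and kinetic friction down the slope is μN = 0.48 × 54.791 = 26.300 N.
Along the incline: F cos 20° − mg sin 20° − μN = ma, so 49.334 − 13.406 − 26.300 = 4 a, giving a = 2.4070 m/s².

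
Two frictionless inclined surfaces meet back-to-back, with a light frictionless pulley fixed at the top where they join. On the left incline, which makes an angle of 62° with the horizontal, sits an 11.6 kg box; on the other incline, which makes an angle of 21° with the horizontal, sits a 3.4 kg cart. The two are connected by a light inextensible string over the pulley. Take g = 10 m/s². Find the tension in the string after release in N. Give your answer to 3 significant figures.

32.6 N

Resolve each weight along its own incline: the 11.6 kg mass has component 11.6 × 10 × sin 62° = 102.422 N down its slope, and the 3.4 kg mass has 3.4 × 10 × sin 21° = 12.185 N down its slope.
The 11.6 kg side's 102.422 N exceeds the other side's 12.185 N, so that mass slides down and the 3.4 kg mass slides up. Taking that direction as positive, Newton's second law for the whole system gives 102.422 − 12.185 = (11.6 + 3.4) a, so a = 90.237 / 15 = 6.0158 m/s².
For the 3.4 kg mass (up-slope positive): T − 12.185 = 3.4 × 6.0158, so T = 32.639 N.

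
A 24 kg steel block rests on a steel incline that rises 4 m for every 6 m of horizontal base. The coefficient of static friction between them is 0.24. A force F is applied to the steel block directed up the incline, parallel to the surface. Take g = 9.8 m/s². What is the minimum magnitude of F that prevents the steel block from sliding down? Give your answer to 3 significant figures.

The normal force is N = mg cos 33.69° = 195.698 N. With F at its minimum the steel block is on the verge of sliding down, so static friction is at its maximum μ_s N = 0.24 × 195.698 = 46.968 N and acts up the slope.
Equilibrium along the incline: F + μ_s N = mg sin 33.69°, so F = 130.465 − 46.968 = 83.497 N.

83.5 N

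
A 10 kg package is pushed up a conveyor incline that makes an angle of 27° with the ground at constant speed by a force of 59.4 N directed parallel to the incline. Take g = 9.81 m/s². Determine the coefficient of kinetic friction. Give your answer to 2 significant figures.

At constant speed ΣF = 0 along the incline. The applied 59.4 N acts up the slope; the weight component mg sin 27° = 44.536 N and kinetic friction μN both act down the slope.
So 59.4 = 44.536 + μ × 87.408, giving μ = (59.4 − 44.536) / 87.408 = 0.1701.

0.17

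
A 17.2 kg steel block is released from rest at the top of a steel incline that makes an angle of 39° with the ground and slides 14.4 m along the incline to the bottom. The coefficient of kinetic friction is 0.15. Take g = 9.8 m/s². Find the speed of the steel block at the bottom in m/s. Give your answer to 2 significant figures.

12 m/s

The weight component along the incline is mg sin 39° = 106.078 N and the normal force is N = mg cos 39° = 130.996 N.
Friction up the slope is f = μN = 0.15 × 130.996 = 19.649 N, so the net downslope force is 106.078 − 19.649 = 86.429 N and a = 86.429 / 17.2 = 5.0249 m/s².
Starting from rest over a distance of 14.4 m, v² = 2aL = 2 × 5.0249 × 14.4 = 144.7171, so v = 12.0298 m/s.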